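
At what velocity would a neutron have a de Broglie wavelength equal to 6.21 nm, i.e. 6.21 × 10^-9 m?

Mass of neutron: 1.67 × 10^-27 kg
6.39 × 10^1 m/s

From λ = h/(mv), solve for v:

v = h/(mλ)
v = (6.626 × 10^-34 J·s) / (1.67 × 10^-27 kg × 6.21 × 10^-9 m)
v = 6.39 × 10^1 m/s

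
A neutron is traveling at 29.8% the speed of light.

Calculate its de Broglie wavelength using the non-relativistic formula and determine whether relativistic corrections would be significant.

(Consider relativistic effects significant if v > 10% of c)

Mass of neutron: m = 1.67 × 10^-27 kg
Yes, relativistic corrections are needed.

Using the non-relativistic de Broglie formula λ = h/(mv):

v = 29.8% × c = 8.934 × 10^7 m/s

λ = h/(mv)
λ = (6.626 × 10^-34 J·s) / (1.67 × 10^-27 kg × 8.934 × 10^7 m/s)
λ = 4.44 × 10^-15 m

Since v = 29.8% of c > 10% of c, relativistic corrections ARE significant and the actual wavelength would differ from this non-relativistic estimate.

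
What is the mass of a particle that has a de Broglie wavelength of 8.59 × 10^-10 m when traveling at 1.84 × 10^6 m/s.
4.19 × 10^-31 kg

From the de Broglie relation λ = h/(mv), we solve for m:

m = h/(λv)
m = (6.626 × 10^-34 J·s) / (8.59 × 10^-10 m × 1.84 × 10^6 m/s)
m = 4.19 × 10^-31 kg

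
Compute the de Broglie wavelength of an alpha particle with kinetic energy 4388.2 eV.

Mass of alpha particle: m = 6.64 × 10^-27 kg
2.17 × 10^-13 m

Using λ = h/√(2mKE):

First convert KE to Joules: KE = 4388.2 eV = 7.031 × 10^-16 J

λ = h/√(2mKE)
λ = (6.626 × 10^-34 J·s) / √(2 × 6.64 × 10^-27 kg × 7.031 × 10^-16 J)
λ = 2.17 × 10^-13 m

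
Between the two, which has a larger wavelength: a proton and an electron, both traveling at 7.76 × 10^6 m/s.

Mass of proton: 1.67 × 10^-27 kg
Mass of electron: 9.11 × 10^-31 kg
The electron has the longer wavelength.

Using λ = h/(mv), since both particles have the same velocity, the wavelength depends only on mass.

For proton: λ₁ = h/(m₁v) = 5.11 × 10^-14 m
For electron: λ₂ = h/(m₂v) = 9.37 × 10^-11 m

Since λ ∝ 1/m at constant velocity, the lighter particle has the longer wavelength.

The electron has the longer de Broglie wavelength.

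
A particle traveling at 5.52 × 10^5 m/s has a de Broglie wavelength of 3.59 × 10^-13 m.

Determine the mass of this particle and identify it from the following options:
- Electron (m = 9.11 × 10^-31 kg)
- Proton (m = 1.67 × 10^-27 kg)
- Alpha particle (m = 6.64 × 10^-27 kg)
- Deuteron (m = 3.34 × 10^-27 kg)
The particle is a deuteron.

From λ = h/(mv), solve for mass:

m = h/(λv)
m = (6.626 × 10^-34 J·s) / (3.59 × 10^-13 m × 5.52 × 10^5 m/s)
m = 3.34 × 10^-27 kg

Comparing with the listed masses, this is closest to a deuteron.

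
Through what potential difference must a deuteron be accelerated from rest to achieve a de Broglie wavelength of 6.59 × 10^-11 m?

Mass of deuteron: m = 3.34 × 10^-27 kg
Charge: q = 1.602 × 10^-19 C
9.45 × 10^-2 V

From λ = h/√(2mqV), we solve for V:

λ² = h²/(2mqV)
V = h²/(2mqλ²)
V = (6.626 × 10^-34 J·s)² / (2 × 3.34 × 10^-27 kg × 1.602 × 10^-19 C × (6.59 × 10^-11 m)²)
V = 9.45 × 10^-2 V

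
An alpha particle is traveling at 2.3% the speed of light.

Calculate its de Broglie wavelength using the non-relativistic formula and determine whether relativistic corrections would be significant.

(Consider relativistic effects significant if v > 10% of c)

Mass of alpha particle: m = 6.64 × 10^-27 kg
No, relativistic corrections are not needed.

Using the non-relativistic de Broglie formula λ = h/(mv):

v = 2.3% × c = 6.895 × 10^6 m/s

λ = h/(mv)
λ = (6.626 × 10^-34 J·s) / (6.64 × 10^-27 kg × 6.895 × 10^6 m/s)
λ = 1.45 × 10^-14 m

Since v = 2.3% of c < 10% of c, relativistic corrections are NOT significant and this non-relativistic result is a good approximation.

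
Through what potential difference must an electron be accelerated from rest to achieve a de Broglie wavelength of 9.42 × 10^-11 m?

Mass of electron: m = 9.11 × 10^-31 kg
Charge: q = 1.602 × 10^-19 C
170 V

From λ = h/√(2mqV), we solve for V:

λ² = h²/(2mqV)
V = h²/(2mqλ²)
V = (6.626 × 10^-34 J·s)² / (2 × 9.11 × 10^-31 kg × 1.602 × 10^-19 C × (9.42 × 10^-11 m)²)
V = 170 V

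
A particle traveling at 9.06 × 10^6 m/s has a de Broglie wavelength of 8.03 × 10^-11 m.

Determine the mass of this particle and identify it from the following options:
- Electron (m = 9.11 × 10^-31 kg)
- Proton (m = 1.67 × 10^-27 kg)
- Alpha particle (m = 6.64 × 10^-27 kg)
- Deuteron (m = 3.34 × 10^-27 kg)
The particle is an electron.

From λ = h/(mv), solve for mass:

m = h/(λv)
m = (6.626 × 10^-34 J·s) / (8.03 × 10^-11 m × 9.06 × 10^6 m/s)
m = 9.11 × 10^-31 kg

Comparing with the listed masses, this is closest to an electron.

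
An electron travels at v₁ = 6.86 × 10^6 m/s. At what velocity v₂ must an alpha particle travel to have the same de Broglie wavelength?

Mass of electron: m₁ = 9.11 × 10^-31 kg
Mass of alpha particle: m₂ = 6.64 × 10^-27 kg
v₂ = 9.41 × 10^2 m/s

For equal de Broglie wavelengths: λ₁ = λ₂

h/(m₁v₁) = h/(m₂v₂)
m₁v₁ = m₂v₂
v₂ = v₁ · (m₁/m₂)

v₂ = 6.86 × 10^6 m/s × (9.11 × 10^-31 kg / 6.64 × 10^-27 kg)
v₂ = 9.41 × 10^2 m/s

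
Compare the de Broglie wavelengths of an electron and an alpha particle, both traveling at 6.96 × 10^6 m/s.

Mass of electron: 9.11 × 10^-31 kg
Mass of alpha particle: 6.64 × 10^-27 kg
The electron has the longer wavelength.

Using λ = h/(mv), since both particles have the same velocity, the wavelength depends only on mass.

For electron: λ₁ = h/(m₁v) = 1.05 × 10^-10 m
For alpha particle: λ₂ = h/(m₂v) = 1.43 × 10^-14 m

Since λ ∝ 1/m at constant velocity, the lighter particle has the longer wavelength.

The electron has the longer de Broglie wavelength.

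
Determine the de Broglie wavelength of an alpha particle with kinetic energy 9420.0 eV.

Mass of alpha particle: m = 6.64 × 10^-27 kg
1.48 × 10^-13 m

Using λ = h/√(2mKE):

First convert KE to Joules: KE = 9420.0 eV = 1.509 × 10^-15 J

λ = h/√(2mKE)
λ = (6.626 × 10^-34 J·s) / √(2 × 6.64 × 10^-27 kg × 1.509 × 10^-15 J)
λ = 1.48 × 10^-13 m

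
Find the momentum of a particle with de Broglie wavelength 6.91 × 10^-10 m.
9.59 × 10^-25 kg·m/s

From the de Broglie relation λ = h/p, we solve for p:

p = h/λ
p = (6.626 × 10^-34 J·s) / (6.91 × 10^-10 m)
p = 9.59 × 10^-25 kg·m/s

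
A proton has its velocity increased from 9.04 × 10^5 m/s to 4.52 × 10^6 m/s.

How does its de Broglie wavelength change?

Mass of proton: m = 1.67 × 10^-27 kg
The wavelength decreases by a factor of 5.

Using λ = h/(mv):

Initial wavelength: λ₁ = h/(mv₁) = 4.39 × 10^-13 m
Final wavelength: λ₂ = h/(mv₂) = 8.78 × 10^-14 m

Since λ ∝ 1/v, when velocity increases by a factor of 5, the wavelength decreases by a factor of 5.

λ₂/λ₁ = v₁/v₂ = 1/5

The wavelength decreases by a factor of 5.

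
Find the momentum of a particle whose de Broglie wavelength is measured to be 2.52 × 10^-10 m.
2.63 × 10^-24 kg·m/s

From the de Broglie relation λ = h/p, we solve for p:

p = h/λ
p = (6.626 × 10^-34 J·s) / (2.52 × 10^-10 m)
p = 2.63 × 10^-24 kg·m/s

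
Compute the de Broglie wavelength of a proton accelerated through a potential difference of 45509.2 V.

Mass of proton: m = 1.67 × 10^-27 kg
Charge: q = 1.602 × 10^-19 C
1.34 × 10^-13 m

When a particle is accelerated through voltage V, it gains kinetic energy KE = qV.

The de Broglie wavelength is then λ = h/√(2mqV):

λ = h/√(2mqV)
λ = (6.626 × 10^-34 J·s) / √(2 × 1.67 × 10^-27 kg × 1.602 × 10^-19 C × 45509.2 V)
λ = 1.34 × 10^-13 m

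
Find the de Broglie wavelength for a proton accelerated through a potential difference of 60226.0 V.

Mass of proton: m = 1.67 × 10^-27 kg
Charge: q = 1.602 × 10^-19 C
1.17 × 10^-13 m

When a particle is accelerated through voltage V, it gains kinetic energy KE = qV.

The de Broglie wavelength is then λ = h/√(2mqV):

λ = h/√(2mqV)
λ = (6.626 × 10^-34 J·s) / √(2 × 1.67 × 10^-27 kg × 1.602 × 10^-19 C × 60226.0 V)
λ = 1.17 × 10^-13 m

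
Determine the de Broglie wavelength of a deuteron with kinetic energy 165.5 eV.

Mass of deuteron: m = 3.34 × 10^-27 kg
1.57 × 10^-12 m

Using λ = h/√(2mKE):

First convert KE to Joules: KE = 165.5 eV = 2.652 × 10^-17 J

λ = h/√(2mKE)
λ = (6.626 × 10^-34 J·s) / √(2 × 3.34 × 10^-27 kg × 2.652 × 10^-17 J)
λ = 1.57 × 10^-12 m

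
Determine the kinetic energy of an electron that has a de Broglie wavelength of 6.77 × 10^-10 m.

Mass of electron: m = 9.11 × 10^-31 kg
5.26 × 10^-19 J (or 3.28 eV)

From λ = h/√(2mKE), we solve for KE:

λ² = h²/(2mKE)
KE = h²/(2mλ²)
KE = (6.626 × 10^-34 J·s)² / (2 × 9.11 × 10^-31 kg × (6.77 × 10^-10 m)²)
KE = 5.26 × 10^-19 J
KE = 3.28 eV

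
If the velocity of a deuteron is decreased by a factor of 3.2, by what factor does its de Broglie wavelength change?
The wavelength increases by a factor of 3.2.

From λ = h/(mv), the wavelength is inversely proportional to velocity:

λ ∝ 1/v

If v → v/3.2, then λ → 3.2λ

When velocity is decreased by a factor of 3.2, the wavelength increases by a factor of 3.2.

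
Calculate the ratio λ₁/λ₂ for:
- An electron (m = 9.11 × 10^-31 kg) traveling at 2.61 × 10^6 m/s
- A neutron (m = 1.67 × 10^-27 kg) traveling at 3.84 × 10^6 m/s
λ₁/λ₂ = 2.70 × 10^3

Using λ = h/(mv):

λ₁ = h/(m₁v₁) = 2.79 × 10^-10 m
λ₂ = h/(m₂v₂) = 1.03 × 10^-13 m

Ratio λ₁/λ₂ = (m₂v₂)/(m₁v₁)
         = (1.67 × 10^-27 kg × 3.84 × 10^6 m/s) / (9.11 × 10^-31 kg × 2.61 × 10^6 m/s)
         = 2.70 × 10^3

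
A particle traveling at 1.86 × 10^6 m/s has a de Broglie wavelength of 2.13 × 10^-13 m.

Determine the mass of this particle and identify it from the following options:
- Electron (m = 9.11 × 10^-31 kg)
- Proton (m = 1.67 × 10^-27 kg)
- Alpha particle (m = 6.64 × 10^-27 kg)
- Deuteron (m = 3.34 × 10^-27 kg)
The particle is a proton.

From λ = h/(mv), solve for mass:

m = h/(λv)
m = (6.626 × 10^-34 J·s) / (2.13 × 10^-13 m × 1.86 × 10^6 m/s)
m = 1.67 × 10^-27 kg

Comparing with the listed masses, this is closest to a proton.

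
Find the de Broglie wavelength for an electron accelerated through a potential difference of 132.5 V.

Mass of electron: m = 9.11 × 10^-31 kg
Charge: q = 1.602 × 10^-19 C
1.07 × 10^-10 m

When a particle is accelerated through voltage V, it gains kinetic energy KE = qV.

The de Broglie wavelength is then λ = h/√(2mqV):

λ = h/√(2mqV)
λ = (6.626 × 10^-34 J·s) / √(2 × 9.11 × 10^-31 kg × 1.602 × 10^-19 C × 132.5 V)
λ = 1.07 × 10^-10 m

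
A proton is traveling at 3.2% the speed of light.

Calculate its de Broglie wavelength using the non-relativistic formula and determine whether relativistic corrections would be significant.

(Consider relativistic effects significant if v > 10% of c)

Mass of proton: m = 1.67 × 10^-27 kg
No, relativistic corrections are not needed.

Using the non-relativistic de Broglie formula λ = h/(mv):

v = 3.2% × c = 9.593 × 10^6 m/s

λ = h/(mv)
λ = (6.626 × 10^-34 J·s) / (1.67 × 10^-27 kg × 9.593 × 10^6 m/s)
λ = 4.14 × 10^-14 m

Since v = 3.2% of c < 10% of c, relativistic corrections are NOT significant and this non-relativistic result is a good approximation.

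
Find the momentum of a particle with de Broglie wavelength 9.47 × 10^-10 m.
7.00 × 10^-25 kg·m/s

From the de Broglie relation λ = h/p, we solve for p:

p = h/λ
p = (6.626 × 10^-34 J·s) / (9.47 × 10^-10 m)
p = 7.00 × 10^-25 kg·m/s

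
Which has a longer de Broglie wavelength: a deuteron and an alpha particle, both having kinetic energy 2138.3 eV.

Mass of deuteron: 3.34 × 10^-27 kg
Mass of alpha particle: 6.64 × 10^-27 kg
The deuteron has the longer wavelength.

Using λ = h/√(2mKE):

For deuteron: λ₁ = h/√(2m₁KE) = 4.38 × 10^-13 m
For alpha particle: λ₂ = h/√(2m₂KE) = 3.11 × 10^-13 m

Since λ ∝ 1/√m at constant kinetic energy, the lighter particle has the longer wavelength.

The deuteron has the longer de Broglie wavelength.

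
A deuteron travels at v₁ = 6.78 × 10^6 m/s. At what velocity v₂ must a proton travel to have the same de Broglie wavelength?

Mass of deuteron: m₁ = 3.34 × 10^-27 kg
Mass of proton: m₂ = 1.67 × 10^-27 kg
v₂ = 1.36 × 10^7 m/s

For equal de Broglie wavelengths: λ₁ = λ₂

h/(m₁v₁) = h/(m₂v₂)
m₁v₁ = m₂v₂
v₂ = v₁ · (m₁/m₂)

v₂ = 6.78 × 10^6 m/s × (3.34 × 10^-27 kg / 1.67 × 10^-27 kg)
v₂ = 1.36 × 10^7 m/s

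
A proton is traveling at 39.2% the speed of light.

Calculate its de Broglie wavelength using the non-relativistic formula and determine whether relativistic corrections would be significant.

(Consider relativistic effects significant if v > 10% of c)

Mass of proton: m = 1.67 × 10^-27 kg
Yes, relativistic corrections are needed.

Using the non-relativistic de Broglie formula λ = h/(mv):

v = 39.2% × c = 1.175 × 10^8 m/s

λ = h/(mv)
λ = (6.626 × 10^-34 J·s) / (1.67 × 10^-27 kg × 1.175 × 10^8 m/s)
λ = 3.38 × 10^-15 m

Since v = 39.2% of c > 10% of c, relativistic corrections ARE significant and the actual wavelength would differ from this non-relativistic estimate.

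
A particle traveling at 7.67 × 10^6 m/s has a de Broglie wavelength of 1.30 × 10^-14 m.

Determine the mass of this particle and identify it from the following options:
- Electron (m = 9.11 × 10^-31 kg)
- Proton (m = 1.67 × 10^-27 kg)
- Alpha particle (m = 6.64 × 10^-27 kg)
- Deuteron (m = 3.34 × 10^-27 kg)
The particle is an alpha particle.

From λ = h/(mv), solve for mass:

m = h/(λv)
m = (6.626 × 10^-34 J·s) / (1.30 × 10^-14 m × 7.67 × 10^6 m/s)
m = 6.65 × 10^-27 kg

Comparing with the listed masses, this is closest to an alpha particle.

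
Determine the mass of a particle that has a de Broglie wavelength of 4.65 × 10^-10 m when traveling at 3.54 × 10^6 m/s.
4.03 × 10^-31 kg

From the de Broglie relation λ = h/(mv), we solve for m:

m = h/(λv)
m = (6.626 × 10^-34 J·s) / (4.65 × 10^-10 m × 3.54 × 10^6 m/s)
m = 4.03 × 10^-31 kg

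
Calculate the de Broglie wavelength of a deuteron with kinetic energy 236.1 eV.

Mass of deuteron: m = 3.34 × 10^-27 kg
1.32 × 10^-12 m

Using λ = h/√(2mKE):

First convert KE to Joules: KE = 236.1 eV = 3.783 × 10^-17 J

λ = h/√(2mKE)
λ = (6.626 × 10^-34 J·s) / √(2 × 3.34 × 10^-27 kg × 3.783 × 10^-17 J)
λ = 1.32 × 10^-12 m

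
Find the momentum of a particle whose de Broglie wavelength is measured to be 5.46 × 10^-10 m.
1.21 × 10^-24 kg·m/s

From the de Broglie relation λ = h/p, we solve for p:

p = h/λ
p = (6.626 × 10^-34 J·s) / (5.46 × 10^-10 m)
p = 1.21 × 10^-24 kg·m/s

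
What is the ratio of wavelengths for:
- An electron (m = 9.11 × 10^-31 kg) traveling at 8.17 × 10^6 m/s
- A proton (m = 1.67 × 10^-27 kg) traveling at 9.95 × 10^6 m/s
λ₁/λ₂ = 2.23 × 10^3

Using λ = h/(mv):

λ₁ = h/(m₁v₁) = 8.90 × 10^-11 m
λ₂ = h/(m₂v₂) = 3.99 × 10^-14 m

Ratio λ₁/λ₂ = (m₂v₂)/(m₁v₁)
         = (1.67 × 10^-27 kg × 9.95 × 10^6 m/s) / (9.11 × 10^-31 kg × 8.17 × 10^6 m/s)
         = 2.23 × 10^3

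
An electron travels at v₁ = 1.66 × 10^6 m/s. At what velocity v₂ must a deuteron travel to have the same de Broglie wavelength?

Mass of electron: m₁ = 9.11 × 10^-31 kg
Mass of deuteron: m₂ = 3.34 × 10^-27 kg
v₂ = 4.53 × 10^2 m/s

For equal de Broglie wavelengths: λ₁ = λ₂

h/(m₁v₁) = h/(m₂v₂)
m₁v₁ = m₂v₂
v₂ = v₁ · (m₁/m₂)

v₂ = 1.66 × 10^6 m/s × (9.11 × 10^-31 kg / 3.34 × 10^-27 kg)
v₂ = 4.53 × 10^2 m/s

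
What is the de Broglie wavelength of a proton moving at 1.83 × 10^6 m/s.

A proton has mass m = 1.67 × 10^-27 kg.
2.17 × 10^-13 m

Using the de Broglie relation λ = h/(mv):

λ = h/(mv)
λ = (6.626 × 10^-34 J·s) / (1.67 × 10^-27 kg × 1.83 × 10^6 m/s)
λ = 2.17 × 10^-13 m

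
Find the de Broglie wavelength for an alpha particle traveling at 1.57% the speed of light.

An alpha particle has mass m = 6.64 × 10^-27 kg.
2.12 × 10^-14 m

Using the de Broglie relation λ = h/(mv):

v = 1.57% × c = 4.707 × 10^6 m/s

λ = h/(mv)
λ = (6.626 × 10^-34 J·s) / (6.64 × 10^-27 kg × 4.707 × 10^6 m/s)
λ = 2.12 × 10^-14 m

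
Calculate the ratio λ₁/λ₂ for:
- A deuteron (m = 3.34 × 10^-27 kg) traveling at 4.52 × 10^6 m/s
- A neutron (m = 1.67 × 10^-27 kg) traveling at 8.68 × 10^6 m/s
λ₁/λ₂ = 0.960

Using λ = h/(mv):

λ₁ = h/(m₁v₁) = 4.39 × 10^-14 m
λ₂ = h/(m₂v₂) = 4.57 × 10^-14 m

Ratio λ₁/λ₂ = (m₂v₂)/(m₁v₁)
         = (1.67 × 10^-27 kg × 8.68 × 10^6 m/s) / (3.34 × 10^-27 kg × 4.52 × 10^6 m/s)
         = 0.960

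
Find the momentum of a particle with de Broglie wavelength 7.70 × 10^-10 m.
8.61 × 10^-25 kg·m/s

From the de Broglie relation λ = h/p, we solve for p:

p = h/λ
p = (6.626 × 10^-34 J·s) / (7.70 × 10^-10 m)
p = 8.61 × 10^-25 kg·m/s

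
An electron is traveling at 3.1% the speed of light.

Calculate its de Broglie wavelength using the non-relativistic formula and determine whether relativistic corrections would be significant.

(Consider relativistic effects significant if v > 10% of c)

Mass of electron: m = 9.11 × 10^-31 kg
No, relativistic corrections are not needed.

Using the non-relativistic de Broglie formula λ = h/(mv):

v = 3.1% × c = 9.294 × 10^6 m/s

λ = h/(mv)
λ = (6.626 × 10^-34 J·s) / (9.11 × 10^-31 kg × 9.294 × 10^6 m/s)
λ = 7.83 × 10^-11 m

Since v = 3.1% of c < 10% of c, relativistic corrections are NOT significant and this non-relativistic result is a good approximation.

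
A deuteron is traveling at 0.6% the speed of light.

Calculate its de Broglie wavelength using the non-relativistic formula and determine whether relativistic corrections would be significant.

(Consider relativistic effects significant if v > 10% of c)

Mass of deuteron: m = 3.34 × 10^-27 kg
No, relativistic corrections are not needed.

Using the non-relativistic de Broglie formula λ = h/(mv):

v = 0.6% × c = 1.799 × 10^6 m/s

λ = h/(mv)
λ = (6.626 × 10^-34 J·s) / (3.34 × 10^-27 kg × 1.799 × 10^6 m/s)
λ = 1.10 × 10^-13 m

Since v = 0.6% of c < 10% of c, relativistic corrections are NOT significant and this non-relativistic result is a good approximation.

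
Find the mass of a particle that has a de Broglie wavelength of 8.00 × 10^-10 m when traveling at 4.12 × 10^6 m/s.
2.01 × 10^-31 kg

From the de Broglie relation λ = h/(mv), we solve for m:

m = h/(λv)
m = (6.626 × 10^-34 J·s) / (8.00 × 10^-10 m × 4.12 × 10^6 m/s)
m = 2.01 × 10^-31 kg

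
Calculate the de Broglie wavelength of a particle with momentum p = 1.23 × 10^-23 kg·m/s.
5.39 × 10^-11 m

Using the de Broglie relation λ = h/p:

λ = h/p
λ = (6.626 × 10^-34 J·s) / (1.23 × 10^-23 kg·m/s)
λ = 5.39 × 10^-11 m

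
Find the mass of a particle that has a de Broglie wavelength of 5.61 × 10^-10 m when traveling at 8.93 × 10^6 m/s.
1.32 × 10^-31 kg

From the de Broglie relation λ = h/(mv), we solve for m:

m = h/(λv)
m = (6.626 × 10^-34 J·s) / (5.61 × 10^-10 m × 8.93 × 10^6 m/s)
m = 1.32 × 10^-31 kg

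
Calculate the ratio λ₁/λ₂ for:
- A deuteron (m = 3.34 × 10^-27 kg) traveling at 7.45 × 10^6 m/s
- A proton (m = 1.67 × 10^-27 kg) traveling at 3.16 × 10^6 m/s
λ₁/λ₂ = 0.212

Using λ = h/(mv):

λ₁ = h/(m₁v₁) = 2.66 × 10^-14 m
λ₂ = h/(m₂v₂) = 1.26 × 10^-13 m

Ratio λ₁/λ₂ = (m₂v₂)/(m₁v₁)
         = (1.67 × 10^-27 kg × 3.16 × 10^6 m/s) / (3.34 × 10^-27 kg × 7.45 × 10^6 m/s)
         = 0.212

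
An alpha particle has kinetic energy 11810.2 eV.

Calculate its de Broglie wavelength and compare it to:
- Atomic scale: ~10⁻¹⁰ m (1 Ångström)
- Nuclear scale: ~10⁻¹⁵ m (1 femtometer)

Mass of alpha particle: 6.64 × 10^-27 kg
λ = 1.32 × 10^-13 m, which is between nuclear and atomic scales.

Using λ = h/√(2mKE):

KE = 11810.2 eV = 1.892 × 10^-15 J

λ = h/√(2mKE)
λ = (6.626 × 10^-34 J·s) / √(2 × 6.64 × 10^-27 kg × 1.892 × 10^-15 J)
λ = 1.32 × 10^-13 m

Comparison:
- Atomic scale (10⁻¹⁰ m): λ is 0.0013× this size
- Nuclear scale (10⁻¹⁵ m): λ is 1.3e+02× this size

The wavelength is between nuclear and atomic scales.

This wavelength is appropriate for probing atomic structure but too large for nuclear physics experiments.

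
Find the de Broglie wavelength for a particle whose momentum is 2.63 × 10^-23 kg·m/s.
2.52 × 10^-11 m

Using the de Broglie relation λ = h/p:

λ = h/p
λ = (6.626 × 10^-34 J·s) / (2.63 × 10^-23 kg·m/s)
λ = 2.52 × 10^-11 m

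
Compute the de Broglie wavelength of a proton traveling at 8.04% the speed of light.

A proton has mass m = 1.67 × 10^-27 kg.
1.65 × 10^-14 m

Using the de Broglie relation λ = h/(mv):

v = 8.04% × c = 2.410 × 10^7 m/s

λ = h/(mv)
λ = (6.626 × 10^-34 J·s) / (1.67 × 10^-27 kg × 2.410 × 10^7 m/s)
λ = 1.65 × 10^-14 m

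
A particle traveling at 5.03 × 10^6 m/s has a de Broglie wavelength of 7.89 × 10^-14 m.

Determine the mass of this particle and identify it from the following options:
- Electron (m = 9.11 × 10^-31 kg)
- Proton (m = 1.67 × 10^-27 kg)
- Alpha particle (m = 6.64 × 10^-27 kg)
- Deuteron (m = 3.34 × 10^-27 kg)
The particle is a proton.

From λ = h/(mv), solve for mass:

m = h/(λv)
m = (6.626 × 10^-34 J·s) / (7.89 × 10^-14 m × 5.03 × 10^6 m/s)
m = 1.67 × 10^-27 kg

Comparing with the listed masses, this is closest to a proton.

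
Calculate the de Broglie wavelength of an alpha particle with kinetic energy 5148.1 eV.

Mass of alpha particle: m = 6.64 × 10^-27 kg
2.00 × 10^-13 m

Using λ = h/√(2mKE):

First convert KE to Joules: KE = 5148.1 eV = 8.248 × 10^-16 J

λ = h/√(2mKE)
λ = (6.626 × 10^-34 J·s) / √(2 × 6.64 × 10^-27 kg × 8.248 × 10^-16 J)
λ = 2.00 × 10^-13 m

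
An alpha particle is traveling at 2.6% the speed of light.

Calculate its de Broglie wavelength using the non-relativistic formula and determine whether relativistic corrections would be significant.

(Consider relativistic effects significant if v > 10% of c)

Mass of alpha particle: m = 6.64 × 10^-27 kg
No, relativistic corrections are not needed.

Using the non-relativistic de Broglie formula λ = h/(mv):

v = 2.6% × c = 7.795 × 10^6 m/s

λ = h/(mv)
λ = (6.626 × 10^-34 J·s) / (6.64 × 10^-27 kg × 7.795 × 10^6 m/s)
λ = 1.28 × 10^-14 m

Since v = 2.6% of c < 10% of c, relativistic corrections are NOT significant and this non-relativistic result is a good approximation.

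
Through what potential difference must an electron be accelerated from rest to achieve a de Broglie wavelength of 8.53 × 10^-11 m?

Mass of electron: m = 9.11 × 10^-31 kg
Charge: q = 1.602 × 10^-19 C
207 V

From λ = h/√(2mqV), we solve for V:

λ² = h²/(2mqV)
V = h²/(2mqλ²)
V = (6.626 × 10^-34 J·s)² / (2 × 9.11 × 10^-31 kg × 1.602 × 10^-19 C × (8.53 × 10^-11 m)²)
V = 207 V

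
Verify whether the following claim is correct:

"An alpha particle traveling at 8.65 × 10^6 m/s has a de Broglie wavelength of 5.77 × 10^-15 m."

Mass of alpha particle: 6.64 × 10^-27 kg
False

The claim is incorrect.

Using λ = h/(mv):
λ = (6.626 × 10^-34 J·s) / (6.64 × 10^-27 kg × 8.65 × 10^6 m/s)
λ = 1.15 × 10^-14 m

The actual wavelength differs from the claimed 5.77 × 10^-15 m.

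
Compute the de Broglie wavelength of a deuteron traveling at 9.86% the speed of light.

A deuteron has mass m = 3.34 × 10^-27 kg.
6.71 × 10^-15 m

Using the de Broglie relation λ = h/(mv):

v = 9.86% × c = 2.956 × 10^7 m/s

λ = h/(mv)
λ = (6.626 × 10^-34 J·s) / (3.34 × 10^-27 kg × 2.956 × 10^7 m/s)
λ = 6.71 × 10^-15 m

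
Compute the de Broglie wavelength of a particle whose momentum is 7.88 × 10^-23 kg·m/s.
8.41 × 10^-12 m

Using the de Broglie relation λ = h/p:

λ = h/p
λ = (6.626 × 10^-34 J·s) / (7.88 × 10^-23 kg·m/s)
λ = 8.41 × 10^-12 m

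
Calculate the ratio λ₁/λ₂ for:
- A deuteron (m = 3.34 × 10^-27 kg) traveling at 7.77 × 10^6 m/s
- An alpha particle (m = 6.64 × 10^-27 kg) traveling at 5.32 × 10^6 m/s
λ₁/λ₂ = 1.36

Using λ = h/(mv):

λ₁ = h/(m₁v₁) = 2.55 × 10^-14 m
λ₂ = h/(m₂v₂) = 1.88 × 10^-14 m

Ratio λ₁/λ₂ = (m₂v₂)/(m₁v₁)
         = (6.64 × 10^-27 kg × 5.32 × 10^6 m/s) / (3.34 × 10^-27 kg × 7.77 × 10^6 m/s)
         = 1.36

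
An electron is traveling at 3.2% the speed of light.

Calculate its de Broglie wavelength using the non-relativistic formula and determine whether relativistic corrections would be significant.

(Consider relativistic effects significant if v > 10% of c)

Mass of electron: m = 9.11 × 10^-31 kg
No, relativistic corrections are not needed.

Using the non-relativistic de Broglie formula λ = h/(mv):

v = 3.2% × c = 9.593 × 10^6 m/s

λ = h/(mv)
λ = (6.626 × 10^-34 J·s) / (9.11 × 10^-31 kg × 9.593 × 10^6 m/s)
λ = 7.58 × 10^-11 m

Since v = 3.2% of c < 10% of c, relativistic corrections are NOT significant and this non-relativistic result is a good approximation.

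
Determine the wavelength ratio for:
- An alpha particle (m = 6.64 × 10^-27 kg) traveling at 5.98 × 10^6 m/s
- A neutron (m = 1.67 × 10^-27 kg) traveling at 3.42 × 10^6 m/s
λ₁/λ₂ = 0.144

Using λ = h/(mv):

λ₁ = h/(m₁v₁) = 1.67 × 10^-14 m
λ₂ = h/(m₂v₂) = 1.16 × 10^-13 m

Ratio λ₁/λ₂ = (m₂v₂)/(m₁v₁)
         = (1.67 × 10^-27 kg × 3.42 × 10^6 m/s) / (6.64 × 10^-27 kg × 5.98 × 10^6 m/s)
         = 0.144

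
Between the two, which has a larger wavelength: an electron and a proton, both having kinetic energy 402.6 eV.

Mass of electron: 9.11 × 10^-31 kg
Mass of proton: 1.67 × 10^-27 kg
The electron has the longer wavelength.

Using λ = h/√(2mKE):

For electron: λ₁ = h/√(2m₁KE) = 6.11 × 10^-11 m
For proton: λ₂ = h/√(2m₂KE) = 1.43 × 10^-12 m

Since λ ∝ 1/√m at constant kinetic energy, the lighter particle has the longer wavelength.

The electron has the longer de Broglie wavelength.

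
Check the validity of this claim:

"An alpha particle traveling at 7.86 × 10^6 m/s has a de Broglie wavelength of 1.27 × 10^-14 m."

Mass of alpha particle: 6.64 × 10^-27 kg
True

The claim is correct.

Using λ = h/(mv):
λ = (6.626 × 10^-34 J·s) / (6.64 × 10^-27 kg × 7.86 × 10^6 m/s)
λ = 1.27 × 10^-14 m

This matches the claimed value.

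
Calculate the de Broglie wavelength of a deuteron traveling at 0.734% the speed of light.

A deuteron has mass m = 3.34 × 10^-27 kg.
9.02 × 10^-14 m

Using the de Broglie relation λ = h/(mv):

v = 0.734% × c = 2.200 × 10^6 m/s

λ = h/(mv)
λ = (6.626 × 10^-34 J·s) / (3.34 × 10^-27 kg × 2.200 × 10^6 m/s)
λ = 9.02 × 10^-14 m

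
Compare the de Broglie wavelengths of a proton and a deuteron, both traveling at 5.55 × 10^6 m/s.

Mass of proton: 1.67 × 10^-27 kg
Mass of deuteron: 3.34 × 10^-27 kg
The proton has the longer wavelength.

Using λ = h/(mv), since both particles have the same velocity, the wavelength depends only on mass.

For proton: λ₁ = h/(m₁v) = 7.15 × 10^-14 m
For deuteron: λ₂ = h/(m₂v) = 3.57 × 10^-14 m

Since λ ∝ 1/m at constant velocity, the lighter particle has the longer wavelength.

The proton has the longer de Broglie wavelength.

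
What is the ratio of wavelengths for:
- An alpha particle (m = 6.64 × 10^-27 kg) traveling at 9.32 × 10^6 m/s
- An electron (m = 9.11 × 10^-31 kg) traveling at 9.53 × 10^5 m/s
λ₁/λ₂ = 1.40 × 10^-5

Using λ = h/(mv):

λ₁ = h/(m₁v₁) = 1.07 × 10^-14 m
λ₂ = h/(m₂v₂) = 7.63 × 10^-10 m

Ratio λ₁/λ₂ = (m₂v₂)/(m₁v₁)
         = (9.11 × 10^-31 kg × 9.53 × 10^5 m/s) / (6.64 × 10^-27 kg × 9.32 × 10^6 m/s)
         = 1.40 × 10^-5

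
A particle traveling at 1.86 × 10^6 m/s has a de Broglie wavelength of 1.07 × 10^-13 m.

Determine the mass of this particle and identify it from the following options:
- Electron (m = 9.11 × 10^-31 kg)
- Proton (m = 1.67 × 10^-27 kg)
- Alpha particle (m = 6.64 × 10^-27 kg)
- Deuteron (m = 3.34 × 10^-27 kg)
The particle is a deuteron.

From λ = h/(mv), solve for mass:

m = h/(λv)
m = (6.626 × 10^-34 J·s) / (1.07 × 10^-13 m × 1.86 × 10^6 m/s)
m = 3.33 × 10^-27 kg

Comparing with the listed masses, this is closest to a deuteron.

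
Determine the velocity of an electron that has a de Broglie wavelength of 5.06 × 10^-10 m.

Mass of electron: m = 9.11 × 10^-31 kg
1.44 × 10^6 m/s

From the de Broglie relation λ = h/(mv), we solve for v:

v = h/(mλ)
v = (6.626 × 10^-34 J·s) / (9.11 × 10^-31 kg × 5.06 × 10^-10 m)
v = 1.44 × 10^6 m/s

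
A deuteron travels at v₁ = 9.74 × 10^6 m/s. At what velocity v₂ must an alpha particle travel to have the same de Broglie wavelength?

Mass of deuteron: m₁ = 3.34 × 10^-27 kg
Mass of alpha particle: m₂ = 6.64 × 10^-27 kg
v₂ = 4.90 × 10^6 m/s

For equal de Broglie wavelengths: λ₁ = λ₂

h/(m₁v₁) = h/(m₂v₂)
m₁v₁ = m₂v₂
v₂ = v₁ · (m₁/m₂)

v₂ = 9.74 × 10^6 m/s × (3.34 × 10^-27 kg / 6.64 × 10^-27 kg)
v₂ = 4.90 × 10^6 m/s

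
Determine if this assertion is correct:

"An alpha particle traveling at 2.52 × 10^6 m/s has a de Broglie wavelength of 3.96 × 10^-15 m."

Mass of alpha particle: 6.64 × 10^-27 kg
False

The claim is incorrect.

Using λ = h/(mv):
λ = (6.626 × 10^-34 J·s) / (6.64 × 10^-27 kg × 2.52 × 10^6 m/s)
λ = 3.96 × 10^-14 m

The actual wavelength differs from the claimed 3.96 × 10^-15 m.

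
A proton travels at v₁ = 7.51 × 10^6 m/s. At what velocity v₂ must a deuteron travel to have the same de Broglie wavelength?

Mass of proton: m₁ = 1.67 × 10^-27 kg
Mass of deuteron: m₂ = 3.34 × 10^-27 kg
v₂ = 3.76 × 10^6 m/s

For equal de Broglie wavelengths: λ₁ = λ₂

h/(m₁v₁) = h/(m₂v₂)
m₁v₁ = m₂v₂
v₂ = v₁ · (m₁/m₂)

v₂ = 7.51 × 10^6 m/s × (1.67 × 10^-27 kg / 3.34 × 10^-27 kg)
v₂ = 3.76 × 10^6 m/s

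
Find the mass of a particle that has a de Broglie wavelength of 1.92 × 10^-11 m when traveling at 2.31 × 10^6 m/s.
1.49 × 10^-29 kg

From the de Broglie relation λ = h/(mv), we solve for m:

m = h/(λv)
m = (6.626 × 10^-34 J·s) / (1.92 × 10^-11 m × 2.31 × 10^6 m/s)
m = 1.49 × 10^-29 kg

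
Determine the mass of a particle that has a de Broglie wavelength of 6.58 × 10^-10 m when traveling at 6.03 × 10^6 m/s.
1.67 × 10^-31 kg

From the de Broglie relation λ = h/(mv), we solve for m:

m = h/(λv)
m = (6.626 × 10^-34 J·s) / (6.58 × 10^-10 m × 6.03 × 10^6 m/s)
m = 1.67 × 10^-31 kg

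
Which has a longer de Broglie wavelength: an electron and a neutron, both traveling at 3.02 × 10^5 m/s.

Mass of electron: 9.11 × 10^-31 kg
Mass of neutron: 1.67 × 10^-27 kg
The electron has the longer wavelength.

Using λ = h/(mv), since both particles have the same velocity, the wavelength depends only on mass.

For electron: λ₁ = h/(m₁v) = 2.41 × 10^-9 m
For neutron: λ₂ = h/(m₂v) = 1.31 × 10^-12 m

Since λ ∝ 1/m at constant velocity, the lighter particle has the longer wavelength.

The electron has the longer de Broglie wavelength.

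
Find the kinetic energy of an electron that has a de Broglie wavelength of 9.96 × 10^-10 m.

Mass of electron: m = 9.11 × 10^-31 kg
2.43 × 10^-19 J (or 1.52 eV)

From λ = h/√(2mKE), we solve for KE:

λ² = h²/(2mKE)
KE = h²/(2mλ²)
KE = (6.626 × 10^-34 J·s)² / (2 × 9.11 × 10^-31 kg × (9.96 × 10^-10 m)²)
KE = 2.43 × 10^-19 J
KE = 1.52 eV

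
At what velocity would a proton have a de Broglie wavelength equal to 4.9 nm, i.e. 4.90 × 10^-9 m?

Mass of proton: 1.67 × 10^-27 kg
8.10 × 10^1 m/s

From λ = h/(mv), solve for v:

v = h/(mλ)
v = (6.626 × 10^-34 J·s) / (1.67 × 10^-27 kg × 4.90 × 10^-9 m)
v = 8.10 × 10^1 m/s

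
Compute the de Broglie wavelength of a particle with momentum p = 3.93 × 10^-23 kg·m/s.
1.69 × 10^-11 m

Using the de Broglie relation λ = h/p:

λ = h/p
λ = (6.626 × 10^-34 J·s) / (3.93 × 10^-23 kg·m/s)
λ = 1.69 × 10^-11 m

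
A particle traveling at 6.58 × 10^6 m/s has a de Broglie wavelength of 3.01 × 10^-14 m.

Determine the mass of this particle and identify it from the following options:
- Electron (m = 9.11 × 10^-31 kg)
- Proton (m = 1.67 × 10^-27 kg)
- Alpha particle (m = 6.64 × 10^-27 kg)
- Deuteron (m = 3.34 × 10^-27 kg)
The particle is a deuteron.

From λ = h/(mv), solve for mass:

m = h/(λv)
m = (6.626 × 10^-34 J·s) / (3.01 × 10^-14 m × 6.58 × 10^6 m/s)
m = 3.35 × 10^-27 kg

Comparing with the listed masses, this is closest to a deuteron.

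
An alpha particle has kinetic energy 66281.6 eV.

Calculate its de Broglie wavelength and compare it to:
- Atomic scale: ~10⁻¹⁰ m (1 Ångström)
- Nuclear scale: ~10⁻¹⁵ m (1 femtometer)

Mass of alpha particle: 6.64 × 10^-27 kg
λ = 5.58 × 10^-14 m, which is between nuclear and atomic scales.

Using λ = h/√(2mKE):

KE = 66281.6 eV = 1.062 × 10^-14 J

λ = h/√(2mKE)
λ = (6.626 × 10^-34 J·s) / √(2 × 6.64 × 10^-27 kg × 1.062 × 10^-14 J)
λ = 5.58 × 10^-14 m

Comparison:
- Atomic scale (10⁻¹⁰ m): λ is 0.00056× this size
- Nuclear scale (10⁻¹⁵ m): λ is 56× this size

The wavelength is between nuclear and atomic scales.

This wavelength is appropriate for probing atomic structure but too large for nuclear physics experiments.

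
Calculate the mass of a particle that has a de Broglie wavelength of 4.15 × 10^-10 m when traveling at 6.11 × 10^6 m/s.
2.61 × 10^-31 kg

From the de Broglie relation λ = h/(mv), we solve for m:

m = h/(λv)
m = (6.626 × 10^-34 J·s) / (4.15 × 10^-10 m × 6.11 × 10^6 m/s)
m = 2.61 × 10^-31 kg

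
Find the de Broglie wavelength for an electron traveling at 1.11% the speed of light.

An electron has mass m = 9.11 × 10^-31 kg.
2.19 × 10^-10 m

Using the de Broglie relation λ = h/(mv):

v = 1.11% × c = 3.328 × 10^6 m/s

λ = h/(mv)
λ = (6.626 × 10^-34 J·s) / (9.11 × 10^-31 kg × 3.328 × 10^6 m/s)
λ = 2.19 × 10^-10 m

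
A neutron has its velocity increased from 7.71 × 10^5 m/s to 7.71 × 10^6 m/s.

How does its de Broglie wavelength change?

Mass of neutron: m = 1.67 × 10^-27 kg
The wavelength decreases by a factor of 10.

Using λ = h/(mv):

Initial wavelength: λ₁ = h/(mv₁) = 5.15 × 10^-13 m
Final wavelength: λ₂ = h/(mv₂) = 5.15 × 10^-14 m

Since λ ∝ 1/v, when velocity increases by a factor of 10, the wavelength decreases by a factor of 10.

λ₂/λ₁ = v₁/v₂ = 1/10

The wavelength decreases by a factor of 10.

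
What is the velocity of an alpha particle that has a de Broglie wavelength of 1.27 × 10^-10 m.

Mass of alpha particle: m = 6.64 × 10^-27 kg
7.86 × 10^2 m/s

From the de Broglie relation λ = h/(mv), we solve for v:

v = h/(mλ)
v = (6.626 × 10^-34 J·s) / (6.64 × 10^-27 kg × 1.27 × 10^-10 m)
v = 7.86 × 10^2 m/s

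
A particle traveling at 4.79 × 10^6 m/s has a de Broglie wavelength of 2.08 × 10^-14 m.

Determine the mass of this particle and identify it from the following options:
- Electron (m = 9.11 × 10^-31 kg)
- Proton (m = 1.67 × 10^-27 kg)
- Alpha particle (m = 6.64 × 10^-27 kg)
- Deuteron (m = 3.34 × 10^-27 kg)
The particle is an alpha particle.

From λ = h/(mv), solve for mass:

m = h/(λv)
m = (6.626 × 10^-34 J·s) / (2.08 × 10^-14 m × 4.79 × 10^6 m/s)
m = 6.65 × 10^-27 kg

Comparing with the listed masses, this is closest to an alpha particle.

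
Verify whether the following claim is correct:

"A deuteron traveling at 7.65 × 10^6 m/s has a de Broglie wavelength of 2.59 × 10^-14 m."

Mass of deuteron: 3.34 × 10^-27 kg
True

The claim is correct.

Using λ = h/(mv):
λ = (6.626 × 10^-34 J·s) / (3.34 × 10^-27 kg × 7.65 × 10^6 m/s)
λ = 2.59 × 10^-14 m

This matches the claimed value.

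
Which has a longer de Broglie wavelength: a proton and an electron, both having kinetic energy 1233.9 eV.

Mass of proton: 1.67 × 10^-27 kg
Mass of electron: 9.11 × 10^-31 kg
The electron has the longer wavelength.

Using λ = h/√(2mKE):

For proton: λ₁ = h/√(2m₁KE) = 8.15 × 10^-13 m
For electron: λ₂ = h/√(2m₂KE) = 3.49 × 10^-11 m

Since λ ∝ 1/√m at constant kinetic energy, the lighter particle has the longer wavelength.

The electron has the longer de Broglie wavelength.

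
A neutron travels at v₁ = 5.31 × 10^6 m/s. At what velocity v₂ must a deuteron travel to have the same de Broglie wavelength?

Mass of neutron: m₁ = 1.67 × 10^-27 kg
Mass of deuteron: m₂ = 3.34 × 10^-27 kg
v₂ = 2.66 × 10^6 m/s

For equal de Broglie wavelengths: λ₁ = λ₂

h/(m₁v₁) = h/(m₂v₂)
m₁v₁ = m₂v₂
v₂ = v₁ · (m₁/m₂)

v₂ = 5.31 × 10^6 m/s × (1.67 × 10^-27 kg / 3.34 × 10^-27 kg)
v₂ = 2.66 × 10^6 m/s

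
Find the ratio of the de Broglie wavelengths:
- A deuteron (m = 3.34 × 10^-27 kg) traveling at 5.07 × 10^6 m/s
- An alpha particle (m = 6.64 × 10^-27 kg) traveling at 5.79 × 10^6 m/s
λ₁/λ₂ = 2.27

Using λ = h/(mv):

λ₁ = h/(m₁v₁) = 3.91 × 10^-14 m
λ₂ = h/(m₂v₂) = 1.72 × 10^-14 m

Ratio λ₁/λ₂ = (m₂v₂)/(m₁v₁)
         = (6.64 × 10^-27 kg × 5.79 × 10^6 m/s) / (3.34 × 10^-27 kg × 5.07 × 10^6 m/s)
         = 2.27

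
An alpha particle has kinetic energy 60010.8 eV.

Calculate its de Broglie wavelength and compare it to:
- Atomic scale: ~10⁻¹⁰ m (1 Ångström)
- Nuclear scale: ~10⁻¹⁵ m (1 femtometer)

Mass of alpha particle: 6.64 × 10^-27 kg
λ = 5.86 × 10^-14 m, which is between nuclear and atomic scales.

Using λ = h/√(2mKE):

KE = 60010.8 eV = 9.615 × 10^-15 J

λ = h/√(2mKE)
λ = (6.626 × 10^-34 J·s) / √(2 × 6.64 × 10^-27 kg × 9.615 × 10^-15 J)
λ = 5.86 × 10^-14 m

Comparison:
- Atomic scale (10⁻¹⁰ m): λ is 0.00059× this size
- Nuclear scale (10⁻¹⁵ m): λ is 59× this size

The wavelength is between nuclear and atomic scales.

This wavelength is appropriate for probing atomic structure but too large for nuclear physics experiments.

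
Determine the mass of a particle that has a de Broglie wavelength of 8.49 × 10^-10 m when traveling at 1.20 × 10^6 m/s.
6.50 × 10^-31 kg

From the de Broglie relation λ = h/(mv), we solve for m:

m = h/(λv)
m = (6.626 × 10^-34 J·s) / (8.49 × 10^-10 m × 1.20 × 10^6 m/s)
m = 6.50 × 10^-31 kg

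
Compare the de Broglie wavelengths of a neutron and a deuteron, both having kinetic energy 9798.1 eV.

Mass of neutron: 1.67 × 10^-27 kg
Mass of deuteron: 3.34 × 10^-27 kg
The neutron has the longer wavelength.

Using λ = h/√(2mKE):

For neutron: λ₁ = h/√(2m₁KE) = 2.89 × 10^-13 m
For deuteron: λ₂ = h/√(2m₂KE) = 2.05 × 10^-13 m

Since λ ∝ 1/√m at constant kinetic energy, the lighter particle has the longer wavelength.

The neutron has the longer de Broglie wavelength.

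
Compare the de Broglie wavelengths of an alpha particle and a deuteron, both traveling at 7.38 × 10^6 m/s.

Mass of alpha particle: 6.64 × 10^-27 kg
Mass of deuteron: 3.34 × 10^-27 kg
The deuteron has the longer wavelength.

Using λ = h/(mv), since both particles have the same velocity, the wavelength depends only on mass.

For alpha particle: λ₁ = h/(m₁v) = 1.35 × 10^-14 m
For deuteron: λ₂ = h/(m₂v) = 2.69 × 10^-14 m

Since λ ∝ 1/m at constant velocity, the lighter particle has the longer wavelength.

The deuteron has the longer de Broglie wavelength.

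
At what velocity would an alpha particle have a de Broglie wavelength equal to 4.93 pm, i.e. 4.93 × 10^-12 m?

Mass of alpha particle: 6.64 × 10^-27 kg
2.02 × 10^4 m/s

From λ = h/(mv), solve for v:

v = h/(mλ)
v = (6.626 × 10^-34 J·s) / (6.64 × 10^-27 kg × 4.93 × 10^-12 m)
v = 2.02 × 10^4 m/s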